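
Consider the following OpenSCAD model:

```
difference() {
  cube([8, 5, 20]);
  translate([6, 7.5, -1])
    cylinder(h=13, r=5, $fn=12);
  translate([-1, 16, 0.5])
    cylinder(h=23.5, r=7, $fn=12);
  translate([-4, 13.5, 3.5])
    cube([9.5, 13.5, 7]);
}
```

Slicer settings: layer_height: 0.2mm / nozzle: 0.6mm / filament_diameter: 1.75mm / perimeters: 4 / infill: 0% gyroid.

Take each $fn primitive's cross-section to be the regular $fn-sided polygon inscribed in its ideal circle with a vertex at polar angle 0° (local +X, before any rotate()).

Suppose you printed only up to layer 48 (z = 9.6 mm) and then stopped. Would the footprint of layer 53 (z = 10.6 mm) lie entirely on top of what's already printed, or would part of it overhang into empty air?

entirely on top

Compare the two slices. At z = 9.6: the 8×5 cube contributes its full rectangle (area 40.00 mm²); the cylinder at (6, 7.5): section is a regular 12-gon, circumradius r=5 (area = (12/2)·5.000²·sin(360°/12) = 75.00 mm²); the cylinder at (-1, 16): section is a regular 12-gon, circumradius r=7 (area = (12/2)·7.000²·sin(360°/12) = 147.00 mm²); the cube at (-4, 13.5) is present — its section is the full 9.5×13.5 rectangle (area 128.25 mm²); After the difference (first − rest): starting from the 8×5 cube (40.00 mm²), the r=5 cylinder at (6, 7.5) partially overlaps it — only the 11.55 mm² overlap (of its 75.00 mm²) is removed, clipping the outline; the r=7 cylinder at (-1, 16) misses the remaining region (no effect); the 9.5×13.5 cube at (-4, 13.5) misses the remaining region (no effect) — area = 28.45 mm². At z = 10.6: the cube (footprint 8×5) is included at this height (area 40.00 mm²); the r=5 cylinder at (6, 7.5) contributes a regular 12-gon of circumradius 5 (area = (12/2)·5.000²·sin(360°/12) = 75.00 mm²); the r=7 cylinder at (-1, 16) gives a regular 12-gon of circumradius 7 (constant along its height) (area = (12/2)·7.000²·sin(360°/12) = 147.00 mm²); the cube at (-4, 13.5) is absent (z outside [3.5, 10.5]); Subtracting the remaining from the first: starting from the 8×5 cube (40.00 mm²), the r=5 cylinder at (6, 7.5) partially overlaps it — only the 11.55 mm² overlap (of its 75.00 mm²) is removed, clipping the outline; the r=7 cylinder at (-1, 16) misses the remaining region (no effect) — area = 28.45 mm². Checking containment: the cross-section at z = 10.6 is a subset of the cross-section at z = 9.6.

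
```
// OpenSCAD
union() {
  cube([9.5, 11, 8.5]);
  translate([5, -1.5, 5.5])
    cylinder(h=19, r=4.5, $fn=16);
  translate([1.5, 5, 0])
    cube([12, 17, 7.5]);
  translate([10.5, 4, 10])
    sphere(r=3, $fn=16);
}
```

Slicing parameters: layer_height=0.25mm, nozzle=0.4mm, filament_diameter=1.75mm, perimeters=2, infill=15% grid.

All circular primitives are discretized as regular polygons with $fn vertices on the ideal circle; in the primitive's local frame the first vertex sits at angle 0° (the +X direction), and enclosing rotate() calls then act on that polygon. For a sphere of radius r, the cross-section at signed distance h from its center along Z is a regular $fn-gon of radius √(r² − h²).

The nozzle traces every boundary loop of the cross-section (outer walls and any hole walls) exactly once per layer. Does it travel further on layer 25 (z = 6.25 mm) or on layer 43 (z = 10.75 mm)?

layer 25 (z = 6.25 mm)

Layer 25 (z = 6.25): the cube is present — its section is the full 9.5×11 rectangle (perimeter 41.00 mm); the r=4.5 cylinder at (5, -1.5) gives a regular 16-gon of circumradius 4.5 (constant along its height) (perimeter = 2·16·4.500·sin(180°/16) = 28.09 mm); the cube at (1.5, 5) (footprint 12×17) is included at this height (perimeter 58.00 mm); the sphere at (10.5, 4) is absent (|z−center|=3.750 > r=3); Merging all regions: the regions partially overlap (shared area 65.94 mm²), so the edge portions inside another operand are dropped and the merged outline is re-measured after clipping — boundary = 79.70 mm. So its perimeter = 79.70 mm. Layer 43 (z = 10.75): the cube is not intersected at this z (z outside [0, 8.5]); the cylinder at (5, -1.5): section is a regular 16-gon, circumradius r=4.5 (perimeter = 2·16·4.500·sin(180°/16) = 28.09 mm); the cube at (1.5, 5) is not intersected at this z (z outside [0, 7.5]); the r=3 sphere at (10.5, 4) slices to a regular 16-gon of circumradius 2.905 (√(r²−h²) with h=0.75 from center) (perimeter = 2·16·2.905·sin(180°/16) = 18.13 mm); Merging all regions: the 2 present regions are separate (no shared area or edge), so areas and boundary lengths simply add and each stays a separate island — boundary = 46.23 mm. So its perimeter = 46.23 mm. Layer 25 is larger (79.70 vs 46.23 mm).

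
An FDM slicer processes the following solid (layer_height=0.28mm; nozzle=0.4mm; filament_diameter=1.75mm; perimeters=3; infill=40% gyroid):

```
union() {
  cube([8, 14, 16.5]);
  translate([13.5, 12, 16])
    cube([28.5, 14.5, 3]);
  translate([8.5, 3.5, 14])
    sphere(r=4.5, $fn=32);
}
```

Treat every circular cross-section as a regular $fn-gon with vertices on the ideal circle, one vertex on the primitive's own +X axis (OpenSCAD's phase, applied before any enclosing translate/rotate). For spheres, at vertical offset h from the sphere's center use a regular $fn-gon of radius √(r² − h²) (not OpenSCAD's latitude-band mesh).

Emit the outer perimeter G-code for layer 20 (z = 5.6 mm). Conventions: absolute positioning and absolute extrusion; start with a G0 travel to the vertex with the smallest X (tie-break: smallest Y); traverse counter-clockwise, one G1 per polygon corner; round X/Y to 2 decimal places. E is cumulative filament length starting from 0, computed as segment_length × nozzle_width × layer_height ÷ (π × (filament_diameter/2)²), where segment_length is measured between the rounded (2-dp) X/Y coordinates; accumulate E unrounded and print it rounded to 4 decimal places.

At z = 5.6 mm: the cube (footprint 8×14) is included at this height; the cube at (13.5, 12) is absent (z outside [16, 19]); the sphere at (8.5, 3.5) is not intersected at this z (|z−center|=8.400 > r=4.5); Taking the union: only the 8×14 cube is present, so the union is just that shape — 1 connected region. The outline is a single polygon with 4 vertices. Extrusion per mm of travel: 0.4 × 0.28 / (π × 0.875²) = 0.046564. Accumulating E over each segment gives final E = 2.0488.

G0 X0.00 Y0.00 Z5.60
G1 X8.00 Y0.00 E0.3725
G1 X8.00 Y14.00 E1.0244
G1 X0.00 Y14.00 E1.3969
G1 X0.00 Y0.00 E2.0488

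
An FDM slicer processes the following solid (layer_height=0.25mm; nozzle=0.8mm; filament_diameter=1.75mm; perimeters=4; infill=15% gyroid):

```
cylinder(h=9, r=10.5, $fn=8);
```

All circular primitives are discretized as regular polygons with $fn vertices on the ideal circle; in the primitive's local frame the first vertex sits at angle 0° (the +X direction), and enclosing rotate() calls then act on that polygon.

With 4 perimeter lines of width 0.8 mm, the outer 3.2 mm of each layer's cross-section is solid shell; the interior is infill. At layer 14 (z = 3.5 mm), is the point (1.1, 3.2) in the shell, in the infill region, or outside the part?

infill

At z = 3.5 mm: the r=10.5 cylinder gives a regular 8-gon of circumradius 10.5 (constant along its height). Overall, the cross-section is a single solid region. The nearest boundary edge runs (7.42, 7.42)→(0.00, 10.50); distance from the point to it = 6.32 mm. The point is inside the cross-section and 6.32 mm from the nearest boundary — more than the 3.2 mm shell width (4 × 0.8), so it's in the infill interior.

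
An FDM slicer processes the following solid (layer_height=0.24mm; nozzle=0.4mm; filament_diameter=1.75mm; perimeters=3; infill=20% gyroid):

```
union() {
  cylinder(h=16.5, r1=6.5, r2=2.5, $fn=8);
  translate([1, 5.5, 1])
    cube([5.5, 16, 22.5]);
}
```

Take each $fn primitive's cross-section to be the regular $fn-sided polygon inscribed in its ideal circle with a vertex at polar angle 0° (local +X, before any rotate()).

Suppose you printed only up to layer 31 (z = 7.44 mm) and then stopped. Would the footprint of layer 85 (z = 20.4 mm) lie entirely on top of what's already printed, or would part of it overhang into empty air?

entirely on top

Compare the two slices. At z = 7.44: the cone: at t=0.451 of its height the radius interpolates to r₁+(r₂−r₁)t = 4.696, giving a regular 8-gon of that circumradius (area = (8/2)·4.696²·sin(360°/8) = 62.38 mm²); the 5.5×16 cube at (1, 5.5) contributes its full rectangle (area 88.00 mm²); Taking the union: the 2 present regions are separate (no shared area or edge), so areas and boundary lengths simply add and each stays a separate island — area = 150.38 mm². At z = 20.4: the cone is not intersected at this z (z outside [0, 16.5]); the 5.5×16 cube at (1, 5.5) contributes its full rectangle (area 88.00 mm²); Taking the union: only the 5.5×16 cube at (1, 5.5) is present, so the union is just that shape — area = 88.00 mm². Checking containment: the cross-section at z = 20.4 is a subset of the cross-section at z = 7.44.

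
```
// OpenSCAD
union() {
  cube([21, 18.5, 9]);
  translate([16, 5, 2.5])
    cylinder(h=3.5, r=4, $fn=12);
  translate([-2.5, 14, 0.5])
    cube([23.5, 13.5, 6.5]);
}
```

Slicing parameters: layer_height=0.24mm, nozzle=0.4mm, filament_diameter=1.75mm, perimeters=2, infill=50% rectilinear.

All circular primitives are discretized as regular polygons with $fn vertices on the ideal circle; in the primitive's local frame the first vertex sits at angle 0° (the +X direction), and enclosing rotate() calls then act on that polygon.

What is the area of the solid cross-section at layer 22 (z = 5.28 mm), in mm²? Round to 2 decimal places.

At z = 5.28 mm: the cube is present — its section is the full 21×18.5 rectangle (area 388.50 mm²); the cylinder at (16, 5): section is a regular 12-gon, circumradius r=4 (area = (12/2)·4.000²·sin(360°/12) = 48.00 mm²); the cube at (-2.5, 14) is present — its section is the full 23.5×13.5 rectangle (area 317.25 mm²); Combining (union): the regions partially overlap — summed areas 753.75 mm² minus the doubly-counted overlap 142.50 mm² gives 611.25 mm² — area = 611.25 mm². Overall, the cross-section is a single solid region. Net area = 611.25 mm².

611.25 mm²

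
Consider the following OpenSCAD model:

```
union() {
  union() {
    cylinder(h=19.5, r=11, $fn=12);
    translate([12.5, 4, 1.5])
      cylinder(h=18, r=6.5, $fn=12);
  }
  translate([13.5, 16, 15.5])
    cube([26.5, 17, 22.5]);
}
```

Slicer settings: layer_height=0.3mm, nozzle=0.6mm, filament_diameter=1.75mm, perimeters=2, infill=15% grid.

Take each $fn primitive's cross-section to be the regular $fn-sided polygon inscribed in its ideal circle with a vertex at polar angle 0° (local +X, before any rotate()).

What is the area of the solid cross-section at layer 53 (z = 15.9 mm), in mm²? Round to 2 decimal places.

At z = 15.9 mm: the r=11 cylinder gives a regular 12-gon of circumradius 11 (constant along its height) (area = (12/2)·11.000²·sin(360°/12) = 363.00 mm²); the r=6.5 cylinder at (12.5, 4) gives a regular 12-gon of circumradius 6.5 (constant along its height) (area = (12/2)·6.500²·sin(360°/12) = 126.75 mm²); Taking the union: the regions partially overlap — summed areas 489.75 mm² minus the doubly-counted overlap 28.57 mm² gives 461.18 mm² — area = 461.18 mm²; the 26.5×17 cube at (13.5, 16) contributes its full rectangle (area 450.50 mm²); Combining (union): the 2 present regions are separate (no shared area or edge), so areas and boundary lengths simply add and each stays a separate island — area = 911.68 mm². Overall, the cross-section has 2 separate islands. Net area = 911.68 mm².

911.68 mm²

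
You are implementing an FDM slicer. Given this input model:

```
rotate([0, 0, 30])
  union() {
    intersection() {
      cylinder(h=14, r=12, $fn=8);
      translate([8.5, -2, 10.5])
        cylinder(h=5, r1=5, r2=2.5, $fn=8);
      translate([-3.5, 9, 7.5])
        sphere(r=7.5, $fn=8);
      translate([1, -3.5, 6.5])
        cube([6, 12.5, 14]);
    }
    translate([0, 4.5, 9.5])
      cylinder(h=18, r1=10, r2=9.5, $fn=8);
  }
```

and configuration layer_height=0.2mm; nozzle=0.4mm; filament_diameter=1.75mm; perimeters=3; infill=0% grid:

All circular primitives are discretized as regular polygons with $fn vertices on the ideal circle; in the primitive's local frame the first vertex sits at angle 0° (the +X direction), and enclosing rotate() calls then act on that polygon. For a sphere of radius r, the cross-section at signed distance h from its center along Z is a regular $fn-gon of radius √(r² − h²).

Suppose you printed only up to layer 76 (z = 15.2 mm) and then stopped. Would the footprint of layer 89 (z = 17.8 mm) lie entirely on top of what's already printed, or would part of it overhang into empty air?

entirely on top

Compare the two slices. At z = 15.2: the cylinder is absent (z outside [0, 14]); the cone at (8.5, -2) contributes a regular 8-gon of circumradius 2.650 (interpolated between r1=5 and r2=2.5 at t=0.940) (area = (8/2)·2.650²·sin(360°/8) = 19.86 mm²); the sphere at (-3.5, 9) does not reach this height (|z−center|=7.700 > r=7.5); the cube at (1, -3.5) (footprint 6×12.5) is included at this height (area 75.00 mm²); Taking the intersection: at least one operand is absent at this height, so nothing remains; the cone at (0, 4.5): at t=0.317 of its height the radius interpolates to r₁+(r₂−r₁)t = 9.842, giving a regular 8-gon of that circumradius (area = (8/2)·9.842²·sin(360°/8) = 273.96 mm²); Combining (union): only the cone at (0, 4.5) is present, so the union is just that shape — area = 273.96 mm²; (rotated 30° about Z; rotation is an isometry so areas/perimeters/island counts are preserved). At z = 17.8: the cylinder is absent (z outside [0, 14]); the cone at (8.5, -2) is not intersected at this z (z outside [10.5, 15.5]); the sphere at (-3.5, 9) does not reach this height (|z−center|=10.300 > r=7.5); the cube at (1, -3.5) (footprint 6×12.5) is included at this height (area 75.00 mm²); Keeping only the common overlap: at least one operand is absent at this height, so nothing remains; the cone at (0, 4.5) (r1=10→r2=9.5) has section circumradius 9.769 here — a regular 8-gon (area = (8/2)·9.769²·sin(360°/8) = 269.95 mm²); Combining (union): only the cone at (0, 4.5) is present, so the union is just that shape — area = 269.95 mm²; (whole slice rotated 30° about Z — lengths, areas and connectivity unchanged). Checking containment: the cross-section at z = 17.8 is a subset of the cross-section at z = 15.2.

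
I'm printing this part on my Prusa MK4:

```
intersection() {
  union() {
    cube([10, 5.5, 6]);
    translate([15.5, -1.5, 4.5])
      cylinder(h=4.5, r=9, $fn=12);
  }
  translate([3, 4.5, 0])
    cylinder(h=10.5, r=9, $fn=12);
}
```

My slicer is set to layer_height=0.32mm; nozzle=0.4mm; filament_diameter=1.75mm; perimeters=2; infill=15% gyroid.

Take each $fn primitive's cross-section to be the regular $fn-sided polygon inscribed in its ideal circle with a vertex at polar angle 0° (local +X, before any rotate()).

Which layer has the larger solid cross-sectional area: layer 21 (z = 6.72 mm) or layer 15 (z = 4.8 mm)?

layer 15 (z = 4.8 mm)

Layer 21 (z = 6.72): the cube is not intersected at this z (z outside [0, 6]); the cylinder at (15.5, -1.5): section is a regular 12-gon, circumradius r=9 (area = (12/2)·9.000²·sin(360°/12) = 243.00 mm²); Taking the union: only the r=9 cylinder at (15.5, -1.5) is present, so the union is just that shape — area = 243.00 mm²; the r=9 cylinder at (3, 4.5) gives a regular 12-gon of circumradius 9 (constant along its height) (area = (12/2)·9.000²·sin(360°/12) = 243.00 mm²); Taking the intersection: the r=9 cylinder at (3, 4.5) partially overlaps the result so far; clipping to the common part keeps 27.72 mm² — area = 27.72 mm². So its area = 27.72 mm². Layer 15 (z = 4.8): the cube (footprint 10×5.5) is included at this height (area 55.00 mm²); the r=9 cylinder at (15.5, -1.5) gives a regular 12-gon of circumradius 9 (constant along its height) (area = (12/2)·9.000²·sin(360°/12) = 243.00 mm²); Combining (union): the regions partially overlap — summed areas 298.00 mm² minus the doubly-counted overlap 10.72 mm² gives 287.28 mm² — area = 287.28 mm²; the r=9 cylinder at (3, 4.5) contributes a regular 12-gon of circumradius 9 (area = (12/2)·9.000²·sin(360°/12) = 243.00 mm²); Taking the intersection: the r=9 cylinder at (3, 4.5) partially overlaps that combined region; clipping to the common part keeps 72.00 mm² — area = 72.00 mm². So its area = 72.00 mm². Layer 15 is larger (72.00 vs 27.72 mm²).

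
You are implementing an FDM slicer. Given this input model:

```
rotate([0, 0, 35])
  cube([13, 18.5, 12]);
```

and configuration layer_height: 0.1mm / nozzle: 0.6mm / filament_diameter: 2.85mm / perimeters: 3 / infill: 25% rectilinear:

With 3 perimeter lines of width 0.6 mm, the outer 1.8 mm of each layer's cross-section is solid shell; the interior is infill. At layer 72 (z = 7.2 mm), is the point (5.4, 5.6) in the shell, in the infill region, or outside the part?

At z = 7.2 mm: the cube is present — its section is the full 13×18.5 rectangle; (rotated 35° about Z; rotation is an isometry so areas/perimeters/island counts are preserved). Overall, the cross-section is a single solid region. Undo the 35° rotation: the query point maps to (7.635, 1.490) in the un-rotated model frame. The nearest boundary edge runs (0.00, 0.00)→(13.00, 0.00); distance from the point to it = 1.49 mm. The point is inside the cross-section, 1.49 mm from the nearest boundary — within the 1.8 mm shell band (3 × 0.6).

shell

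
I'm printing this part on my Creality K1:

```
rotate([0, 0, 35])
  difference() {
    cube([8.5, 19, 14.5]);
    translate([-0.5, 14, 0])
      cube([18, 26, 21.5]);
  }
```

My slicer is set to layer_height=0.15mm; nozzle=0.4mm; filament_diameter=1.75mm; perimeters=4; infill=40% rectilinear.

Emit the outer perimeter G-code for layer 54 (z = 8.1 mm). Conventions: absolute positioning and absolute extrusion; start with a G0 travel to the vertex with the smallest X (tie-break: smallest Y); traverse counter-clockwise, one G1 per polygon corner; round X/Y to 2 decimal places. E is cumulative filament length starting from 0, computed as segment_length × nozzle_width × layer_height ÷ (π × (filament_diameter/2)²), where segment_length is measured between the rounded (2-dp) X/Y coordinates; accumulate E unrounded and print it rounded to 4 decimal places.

G0 X-8.03 Y11.47 Z8.10
G1 X0.00 Y0.00 E0.3493
G1 X6.96 Y4.88 E0.5613
G1 X-1.07 Y16.34 E0.9104
G1 X-8.03 Y11.47 E1.1223

At z = 8.1 mm: the cube (footprint 8.5×19) is included at this height; the 18×26 cube at (-0.5, 14) contributes its full rectangle; After the difference (first − rest): starting from the 8.5×19 cube, the 18×26 cube at (-0.5, 14) partially overlaps it — only the 42.50 mm² overlap (of its 468.00 mm²) is removed, clipping the outline — 1 connected region; (whole slice rotated 35° about Z — lengths, areas and connectivity unchanged). The outline is a single polygon with 4 vertices. Extrusion per mm of travel: 0.4 × 0.15 / (π × 0.875²) = 0.024945. Accumulating E over each segment gives final E = 1.1223.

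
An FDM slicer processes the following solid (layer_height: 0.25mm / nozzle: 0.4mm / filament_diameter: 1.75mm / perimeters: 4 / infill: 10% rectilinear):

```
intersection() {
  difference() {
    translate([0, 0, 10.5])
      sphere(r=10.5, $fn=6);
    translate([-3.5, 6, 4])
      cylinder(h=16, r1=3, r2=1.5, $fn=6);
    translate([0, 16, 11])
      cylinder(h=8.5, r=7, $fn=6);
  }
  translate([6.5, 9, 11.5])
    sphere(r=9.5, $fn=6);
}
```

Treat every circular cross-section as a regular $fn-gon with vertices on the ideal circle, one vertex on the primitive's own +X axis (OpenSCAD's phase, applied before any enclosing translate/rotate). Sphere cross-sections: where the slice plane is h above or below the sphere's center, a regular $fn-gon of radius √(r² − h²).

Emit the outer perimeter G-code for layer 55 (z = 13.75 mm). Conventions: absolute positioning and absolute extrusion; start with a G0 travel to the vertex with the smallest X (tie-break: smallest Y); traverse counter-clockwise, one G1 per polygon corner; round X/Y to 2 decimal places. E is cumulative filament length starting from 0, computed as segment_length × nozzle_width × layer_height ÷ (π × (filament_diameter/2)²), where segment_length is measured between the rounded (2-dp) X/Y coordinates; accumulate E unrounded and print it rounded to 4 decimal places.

G0 X-2.53 Y8.65 Z13.75
G1 X1.89 Y1.01 E0.3670
G1 X9.40 Y1.01 E0.6792
G1 X4.99 Y8.65 E1.0459
G1 X-2.53 Y8.65 E1.3586

At z = 13.75 mm: the r=10.5 sphere slices to a regular 6-gon of circumradius 9.984 (√(r²−h²) with h=3.25 from center); the cone at (-3.5, 6) (r1=3→r2=1.5) has section circumradius 2.086 here — a regular 6-gon; the cylinder at (0, 16): section is a regular 6-gon, circumradius r=7; Taking the first minus the rest: starting from the r=10.5 sphere, the cone at (-3.5, 6) lies wholly inside it (removes its full 11.30 mm² and its 12.52 mm outline becomes a hole wall); the r=7 cylinder at (0, 16) misses the remaining region (no effect) — 1 connected region with 1 hole; the r=9.5 sphere at (6.5, 9) contributes a regular 6-gon of circumradius √(9.5²−2.25²) = 9.230; Keeping only the common overlap: the r=9.5 sphere at (6.5, 9) partially overlaps the result so far; clipping to the common part keeps 57.44 mm² — 1 connected region. The outline is a single polygon with 4 vertices. Extrusion per mm of travel: 0.4 × 0.25 / (π × 0.875²) = 0.041575. Accumulating E over each segment gives final E = 1.3586.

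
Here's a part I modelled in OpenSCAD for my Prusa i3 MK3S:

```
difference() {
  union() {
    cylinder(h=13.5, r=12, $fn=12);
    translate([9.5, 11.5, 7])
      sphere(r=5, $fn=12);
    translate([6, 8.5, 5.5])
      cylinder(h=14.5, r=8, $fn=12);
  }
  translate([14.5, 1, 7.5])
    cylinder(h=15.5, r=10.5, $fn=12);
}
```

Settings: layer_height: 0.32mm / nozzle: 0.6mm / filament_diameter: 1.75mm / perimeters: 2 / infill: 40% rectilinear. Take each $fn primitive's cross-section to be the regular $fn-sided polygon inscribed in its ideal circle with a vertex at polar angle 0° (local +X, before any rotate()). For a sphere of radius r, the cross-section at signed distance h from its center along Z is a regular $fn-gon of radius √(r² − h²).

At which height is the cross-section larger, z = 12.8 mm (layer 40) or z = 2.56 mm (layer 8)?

layer 8 (z = 2.56 mm)

Layer 40 (z = 12.8): the r=12 cylinder gives a regular 12-gon of circumradius 12 (constant along its height) (area = (12/2)·12.000²·sin(360°/12) = 432.00 mm²); the sphere at (9.5, 11.5) is not intersected at this z (|z−center|=5.800 > r=5); the r=8 cylinder at (6, 8.5) contributes a regular 12-gon of circumradius 8 (area = (12/2)·8.000²·sin(360°/12) = 192.00 mm²); Merging all regions: the regions partially overlap — summed areas 624.00 mm² minus the doubly-counted overlap 102.26 mm² gives 521.74 mm² — area = 521.74 mm²; the r=10.5 cylinder at (14.5, 1) contributes a regular 12-gon of circumradius 10.5 (area = (12/2)·10.500²·sin(360°/12) = 330.75 mm²); Taking the first minus the rest: starting from the result so far (521.74 mm²), the r=10.5 cylinder at (14.5, 1) partially overlaps it — only the 112.49 mm² overlap (of its 330.75 mm²) is removed, clipping the outline — area = 409.25 mm². So its area = 409.25 mm². Layer 8 (z = 2.56): the r=12 cylinder gives a regular 12-gon of circumradius 12 (constant along its height) (area = (12/2)·12.000²·sin(360°/12) = 432.00 mm²); the r=5 sphere at (9.5, 11.5) slices to a regular 12-gon of circumradius 2.299 (√(r²−h²) with h=4.44 from center) (area = (12/2)·2.299²·sin(360°/12) = 15.86 mm²); the cylinder at (6, 8.5) is not intersected at this z (z outside [5.5, 20]); Taking the union: the 2 present regions are separate (no shared area or edge), so areas and boundary lengths simply add and each stays a separate island — area = 447.86 mm²; the cylinder at (14.5, 1) does not reach this height (z outside [7.5, 23]); Subtracting the remaining from the first: none of the subtracted shapes is present at this height, so that combined region is unchanged — area = 447.86 mm². So its area = 447.86 mm². Layer 8 is larger (447.86 vs 409.25 mm²).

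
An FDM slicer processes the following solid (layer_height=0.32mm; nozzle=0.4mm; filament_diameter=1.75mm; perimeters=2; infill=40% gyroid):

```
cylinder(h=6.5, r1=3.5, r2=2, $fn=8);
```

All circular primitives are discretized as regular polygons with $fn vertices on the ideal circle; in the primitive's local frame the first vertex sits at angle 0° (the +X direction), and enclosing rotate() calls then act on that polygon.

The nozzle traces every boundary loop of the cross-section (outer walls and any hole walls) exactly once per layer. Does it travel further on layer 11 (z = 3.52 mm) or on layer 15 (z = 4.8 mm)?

Layer 11 (z = 3.52): the cone contributes a regular 8-gon of circumradius 2.688 (interpolated between r1=3.5 and r2=2 at t=0.542) (perimeter = 2·8·2.688·sin(180°/8) = 16.46 mm). So its perimeter = 16.46 mm. Layer 15 (z = 4.8): the cone contributes a regular 8-gon of circumradius 2.392 (interpolated between r1=3.5 and r2=2 at t=0.738) (perimeter = 2·8·2.392·sin(180°/8) = 14.65 mm). So its perimeter = 14.65 mm. Layer 11 is larger (16.46 vs 14.65 mm).

layer 11 (z = 3.52 mm)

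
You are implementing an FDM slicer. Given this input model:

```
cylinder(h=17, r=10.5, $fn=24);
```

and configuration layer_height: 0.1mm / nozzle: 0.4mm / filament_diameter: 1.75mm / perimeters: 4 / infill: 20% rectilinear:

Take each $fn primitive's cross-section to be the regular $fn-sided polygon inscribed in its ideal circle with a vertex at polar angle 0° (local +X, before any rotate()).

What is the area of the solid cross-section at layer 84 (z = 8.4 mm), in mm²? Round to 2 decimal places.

342.42 mm²

At z = 8.4 mm: the r=10.5 cylinder gives a regular 24-gon of circumradius 10.5 (constant along its height) (area = (24/2)·10.500²·sin(360°/24) = 342.42 mm²). Overall, the cross-section is a single solid region. Net area = 342.42 mm².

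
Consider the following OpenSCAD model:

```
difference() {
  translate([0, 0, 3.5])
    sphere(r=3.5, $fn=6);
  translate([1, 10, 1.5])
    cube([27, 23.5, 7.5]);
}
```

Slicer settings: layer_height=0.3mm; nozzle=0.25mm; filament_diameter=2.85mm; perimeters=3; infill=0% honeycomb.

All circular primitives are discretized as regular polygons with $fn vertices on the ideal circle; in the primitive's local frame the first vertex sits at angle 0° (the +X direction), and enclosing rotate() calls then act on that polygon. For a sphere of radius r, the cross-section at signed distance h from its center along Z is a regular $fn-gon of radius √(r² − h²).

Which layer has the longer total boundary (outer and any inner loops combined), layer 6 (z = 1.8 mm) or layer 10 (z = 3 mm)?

layer 10 (z = 3 mm)

Layer 6 (z = 1.8): the r=3.5 sphere contributes a regular 6-gon of circumradius √(3.5²−1.7²) = 3.059 (perimeter = 2·6·3.059·sin(180°/6) = 18.36 mm); the 27×23.5 cube at (1, 10) contributes its full rectangle (perimeter 101.00 mm); Taking the first minus the rest: starting from the r=3.5 sphere, the 27×23.5 cube at (1, 10) misses the remaining region (no effect) — boundary = 18.36 mm. So its perimeter = 18.36 mm. Layer 10 (z = 3): the r=3.5 sphere slices to a regular 6-gon of circumradius 3.464 (√(r²−h²) with h=0.5 from center) (perimeter = 2·6·3.464·sin(180°/6) = 20.78 mm); the cube at (1, 10) is present — its section is the full 27×23.5 rectangle (perimeter 101.00 mm); Subtracting the remaining from the first: starting from the r=3.5 sphere, the 27×23.5 cube at (1, 10) misses the remaining region (no effect) — boundary = 20.78 mm. So its perimeter = 20.78 mm. Layer 10 is larger (20.78 vs 18.36 mm).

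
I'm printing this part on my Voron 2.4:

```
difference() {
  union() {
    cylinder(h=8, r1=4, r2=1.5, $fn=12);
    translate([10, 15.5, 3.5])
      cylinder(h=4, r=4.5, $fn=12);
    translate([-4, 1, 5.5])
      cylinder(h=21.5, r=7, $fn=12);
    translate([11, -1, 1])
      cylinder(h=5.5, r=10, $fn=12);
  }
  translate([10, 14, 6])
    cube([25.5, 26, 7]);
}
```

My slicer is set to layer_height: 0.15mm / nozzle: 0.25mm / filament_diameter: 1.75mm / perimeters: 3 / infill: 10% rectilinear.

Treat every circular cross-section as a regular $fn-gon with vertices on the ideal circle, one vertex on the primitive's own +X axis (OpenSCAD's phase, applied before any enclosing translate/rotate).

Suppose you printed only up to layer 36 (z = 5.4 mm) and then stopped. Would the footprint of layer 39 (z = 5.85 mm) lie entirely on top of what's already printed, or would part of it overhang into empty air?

part overhangs

Compare the two slices. At z = 5.4: the cone: at t=0.675 of its height the radius interpolates to r₁+(r₂−r₁)t = 2.312, giving a regular 12-gon of that circumradius (area = (12/2)·2.312²·sin(360°/12) = 16.04 mm²); the r=4.5 cylinder at (10, 15.5) gives a regular 12-gon of circumradius 4.5 (constant along its height) (area = (12/2)·4.500²·sin(360°/12) = 60.75 mm²); the cylinder at (-4, 1) is not intersected at this z (z outside [5.5, 27]); the cylinder at (11, -1): section is a regular 12-gon, circumradius r=10 (area = (12/2)·10.000²·sin(360°/12) = 300.00 mm²); Taking the union: the regions partially overlap — summed areas 376.79 mm² minus the doubly-counted overlap 2.49 mm² gives 374.31 mm² — area = 374.31 mm²; the cube at (10, 14) does not reach this height (z outside [6, 13]); Subtracting the remaining from the first: none of the subtracted shapes is present at this height, so the result so far is unchanged — area = 374.31 mm². At z = 5.85: the cone (r1=4→r2=1.5) has section circumradius 2.172 here — a regular 12-gon (area = (12/2)·2.172²·sin(360°/12) = 14.15 mm²); the cylinder at (10, 15.5): section is a regular 12-gon, circumradius r=4.5 (area = (12/2)·4.500²·sin(360°/12) = 60.75 mm²); the cylinder at (-4, 1): section is a regular 12-gon, circumradius r=7 (area = (12/2)·7.000²·sin(360°/12) = 147.00 mm²); the cylinder at (11, -1): section is a regular 12-gon, circumradius r=10 (area = (12/2)·10.000²·sin(360°/12) = 300.00 mm²); Merging all regions: the regions partially overlap — summed areas 521.90 mm² minus the doubly-counted overlap 20.84 mm² gives 501.06 mm² — area = 501.06 mm²; the cube at (10, 14) is absent (z outside [6, 13]); After the difference (first − rest): none of the subtracted shapes is present at this height, so that combined region is unchanged — area = 501.06 mm². Checking containment: at z = 5.85 the cross-section extends beyond the z = 5.4 cross-section by about 126.75 mm².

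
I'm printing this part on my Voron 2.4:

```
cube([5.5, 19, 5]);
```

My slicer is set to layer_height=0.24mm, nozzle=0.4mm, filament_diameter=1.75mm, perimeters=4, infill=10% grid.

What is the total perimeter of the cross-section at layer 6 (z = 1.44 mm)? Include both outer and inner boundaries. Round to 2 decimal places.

At z = 1.44 mm: the 5.5×19 cube contributes its full rectangle (perimeter 49.00 mm). Overall, the cross-section is a single solid region. Total boundary length (outer) = 49.00 mm.

49.00 mm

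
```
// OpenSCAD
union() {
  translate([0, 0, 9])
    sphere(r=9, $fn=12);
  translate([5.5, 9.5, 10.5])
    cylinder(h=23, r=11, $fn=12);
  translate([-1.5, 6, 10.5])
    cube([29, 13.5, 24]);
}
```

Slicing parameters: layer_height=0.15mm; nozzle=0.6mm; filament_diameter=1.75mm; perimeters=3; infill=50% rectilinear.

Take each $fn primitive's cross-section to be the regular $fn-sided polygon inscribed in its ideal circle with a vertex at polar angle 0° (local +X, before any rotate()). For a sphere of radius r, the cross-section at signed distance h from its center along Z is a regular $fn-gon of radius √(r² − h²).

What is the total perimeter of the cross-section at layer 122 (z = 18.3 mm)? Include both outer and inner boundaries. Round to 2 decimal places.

At z = 18.3 mm: the sphere does not reach this height (|z−center|=9.300 > r=9); the r=11 cylinder at (5.5, 9.5) gives a regular 12-gon of circumradius 11 (constant along its height) (perimeter = 2·12·11.000·sin(180°/12) = 68.33 mm); the cube at (-1.5, 6) is present — its section is the full 29×13.5 rectangle (perimeter 85.00 mm); Combining (union): the regions partially overlap (shared area 217.99 mm²), so the edge portions inside another operand are dropped and the merged outline is re-measured after clipping — boundary = 96.48 mm. Overall, the cross-section is a single solid region. Total boundary length (outer) = 96.48 mm.

96.48 mm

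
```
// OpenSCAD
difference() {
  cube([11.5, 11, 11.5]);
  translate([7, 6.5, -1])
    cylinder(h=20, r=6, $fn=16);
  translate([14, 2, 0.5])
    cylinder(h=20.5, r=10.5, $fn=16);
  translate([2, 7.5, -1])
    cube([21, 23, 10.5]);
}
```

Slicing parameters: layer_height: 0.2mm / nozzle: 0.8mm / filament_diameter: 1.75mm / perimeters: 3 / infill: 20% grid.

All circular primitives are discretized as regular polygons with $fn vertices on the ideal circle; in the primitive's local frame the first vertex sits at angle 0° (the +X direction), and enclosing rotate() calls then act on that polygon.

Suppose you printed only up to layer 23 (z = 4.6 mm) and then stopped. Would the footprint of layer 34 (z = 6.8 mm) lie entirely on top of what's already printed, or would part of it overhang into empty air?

entirely on top

Compare the two slices. At z = 4.6: the cube (footprint 11.5×11) is included at this height (area 126.50 mm²); the r=6 cylinder at (7, 6.5) contributes a regular 16-gon of circumradius 6 (area = (16/2)·6.000²·sin(360°/16) = 110.21 mm²); the r=10.5 cylinder at (14, 2) contributes a regular 16-gon of circumradius 10.5 (area = (16/2)·10.500²·sin(360°/16) = 337.53 mm²); the cube at (2, 7.5) (footprint 21×23) is included at this height (area 483.00 mm²); Taking the first minus the rest: starting from the 11.5×11 cube (126.50 mm²), the r=6 cylinder at (7, 6.5) partially overlaps it — only the 95.28 mm² overlap (of its 110.21 mm²) is removed, clipping the outline; the r=10.5 cylinder at (14, 2) partially overlaps it — only the 8.51 mm² overlap (of its 337.53 mm²) is removed, clipping the outline; the 21×23 cube at (2, 7.5) partially overlaps it — only the 0.67 mm² overlap (of its 483.00 mm²) is removed, clipping the outline — area = 22.04 mm². At z = 6.8: the cube (footprint 11.5×11) is included at this height (area 126.50 mm²); the cylinder at (7, 6.5): section is a regular 16-gon, circumradius r=6 (area = (16/2)·6.000²·sin(360°/16) = 110.21 mm²); the cylinder at (14, 2): section is a regular 16-gon, circumradius r=10.5 (area = (16/2)·10.500²·sin(360°/16) = 337.53 mm²); the cube at (2, 7.5) (footprint 21×23) is included at this height (area 483.00 mm²); Subtracting the remaining from the first: starting from the 11.5×11 cube (126.50 mm²), the r=6 cylinder at (7, 6.5) partially overlaps it — only the 95.28 mm² overlap (of its 110.21 mm²) is removed, clipping the outline; the r=10.5 cylinder at (14, 2) partially overlaps it — only the 8.51 mm² overlap (of its 337.53 mm²) is removed, clipping the outline; the 21×23 cube at (2, 7.5) partially overlaps it — only the 0.67 mm² overlap (of its 483.00 mm²) is removed, clipping the outline — area = 22.04 mm². Checking containment: the cross-section at z = 6.8 is a subset of the cross-section at z = 4.6.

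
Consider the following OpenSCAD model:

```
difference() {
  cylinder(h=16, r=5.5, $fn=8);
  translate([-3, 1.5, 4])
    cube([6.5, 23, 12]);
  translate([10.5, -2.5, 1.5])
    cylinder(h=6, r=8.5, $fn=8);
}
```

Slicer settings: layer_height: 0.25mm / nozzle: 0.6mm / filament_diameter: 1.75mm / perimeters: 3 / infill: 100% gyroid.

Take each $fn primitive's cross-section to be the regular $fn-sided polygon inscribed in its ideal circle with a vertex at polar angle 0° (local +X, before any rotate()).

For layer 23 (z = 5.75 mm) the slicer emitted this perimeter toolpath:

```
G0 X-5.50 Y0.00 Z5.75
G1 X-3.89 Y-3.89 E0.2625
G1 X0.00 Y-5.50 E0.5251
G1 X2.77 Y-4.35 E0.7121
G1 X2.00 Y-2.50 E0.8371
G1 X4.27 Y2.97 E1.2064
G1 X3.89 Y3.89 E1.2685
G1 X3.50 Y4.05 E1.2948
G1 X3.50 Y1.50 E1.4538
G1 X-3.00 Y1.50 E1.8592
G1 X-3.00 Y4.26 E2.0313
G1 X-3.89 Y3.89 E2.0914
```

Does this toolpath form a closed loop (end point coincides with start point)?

no

Start point (G0): (-5.50, 0.00). End point (last G1): the path does not return to the start — open.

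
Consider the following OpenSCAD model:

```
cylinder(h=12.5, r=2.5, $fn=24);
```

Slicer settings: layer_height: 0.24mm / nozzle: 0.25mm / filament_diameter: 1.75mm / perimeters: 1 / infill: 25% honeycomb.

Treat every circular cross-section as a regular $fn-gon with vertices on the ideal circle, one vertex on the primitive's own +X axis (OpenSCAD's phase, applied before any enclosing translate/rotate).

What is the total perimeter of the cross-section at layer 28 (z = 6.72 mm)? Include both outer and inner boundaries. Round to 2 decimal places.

15.66 mm

At z = 6.72 mm: the cylinder: section is a regular 24-gon, circumradius r=2.5 (perimeter = 2·24·2.500·sin(180°/24) = 15.66 mm). Overall, the cross-section is a single solid region. Total boundary length (outer) = 15.66 mm.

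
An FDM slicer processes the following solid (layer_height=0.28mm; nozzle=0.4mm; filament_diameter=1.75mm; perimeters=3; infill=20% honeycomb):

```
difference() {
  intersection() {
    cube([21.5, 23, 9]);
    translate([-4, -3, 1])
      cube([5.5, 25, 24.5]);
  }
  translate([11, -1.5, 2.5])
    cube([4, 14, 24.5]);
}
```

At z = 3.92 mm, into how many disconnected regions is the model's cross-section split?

1

At z = 3.92 mm: the cube is present — its section is the full 21.5×23 rectangle; the 5.5×25 cube at (-4, -3) contributes its full rectangle; After intersecting: the 5.5×25 cube at (-4, -3) partially overlaps the 21.5×23 cube; clipping to the common part keeps 33.00 mm² — 1 connected region; the 4×14 cube at (11, -1.5) contributes its full rectangle; Subtracting the remaining from the first: starting from the result so far, the 4×14 cube at (11, -1.5) misses the remaining region (no effect) — 1 connected region. The result has 1 disconnected region.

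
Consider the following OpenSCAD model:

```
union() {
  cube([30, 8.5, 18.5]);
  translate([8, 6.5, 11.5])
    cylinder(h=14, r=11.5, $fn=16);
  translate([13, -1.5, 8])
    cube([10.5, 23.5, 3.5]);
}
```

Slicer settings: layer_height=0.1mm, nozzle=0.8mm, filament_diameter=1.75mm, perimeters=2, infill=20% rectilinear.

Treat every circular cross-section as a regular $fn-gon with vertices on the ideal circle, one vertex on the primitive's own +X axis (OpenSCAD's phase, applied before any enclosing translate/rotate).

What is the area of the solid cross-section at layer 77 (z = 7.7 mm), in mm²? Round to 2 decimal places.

At z = 7.7 mm: the 30×8.5 cube contributes its full rectangle (area 255.00 mm²); the cylinder at (8, 6.5) is absent (z outside [11.5, 25.5]); the cube at (13, -1.5) does not reach this height (z outside [8, 11.5]); Combining (union): only the 30×8.5 cube is present, so the union is just that shape — area = 255.00 mm². Overall, the cross-section is a single solid region. Net area = 255.00 mm².

255.00 mm²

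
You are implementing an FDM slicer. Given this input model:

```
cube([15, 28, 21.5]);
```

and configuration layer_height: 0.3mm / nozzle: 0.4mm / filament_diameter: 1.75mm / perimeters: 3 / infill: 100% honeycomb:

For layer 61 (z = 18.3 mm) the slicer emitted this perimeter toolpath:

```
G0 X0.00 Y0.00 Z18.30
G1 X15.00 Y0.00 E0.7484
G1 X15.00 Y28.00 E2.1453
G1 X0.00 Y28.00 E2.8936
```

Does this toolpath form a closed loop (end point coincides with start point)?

Start point (G0): (0.00, 0.00). End point (last G1): the path does not return to the start — open.

no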